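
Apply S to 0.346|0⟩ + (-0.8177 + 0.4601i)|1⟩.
0.346|0⟩ + (-0.4601 - 0.8177i)|1⟩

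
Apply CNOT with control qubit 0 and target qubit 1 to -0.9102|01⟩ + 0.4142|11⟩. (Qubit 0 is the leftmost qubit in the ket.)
-0.9102|01⟩ + 0.4142|10⟩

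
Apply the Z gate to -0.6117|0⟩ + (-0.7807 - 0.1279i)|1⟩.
-0.6117|0⟩ + (0.7807 + 0.1279i)|1⟩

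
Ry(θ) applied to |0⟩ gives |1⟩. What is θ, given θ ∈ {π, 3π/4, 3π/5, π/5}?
π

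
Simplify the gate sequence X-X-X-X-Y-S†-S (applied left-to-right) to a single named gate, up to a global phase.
Y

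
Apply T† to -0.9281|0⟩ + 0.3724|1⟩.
-0.9281|0⟩ + (0.2633 - 0.2633i)|1⟩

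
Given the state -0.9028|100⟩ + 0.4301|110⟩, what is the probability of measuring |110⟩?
0.185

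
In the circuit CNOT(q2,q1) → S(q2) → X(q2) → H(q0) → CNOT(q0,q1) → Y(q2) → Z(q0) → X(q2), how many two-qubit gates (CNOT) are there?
2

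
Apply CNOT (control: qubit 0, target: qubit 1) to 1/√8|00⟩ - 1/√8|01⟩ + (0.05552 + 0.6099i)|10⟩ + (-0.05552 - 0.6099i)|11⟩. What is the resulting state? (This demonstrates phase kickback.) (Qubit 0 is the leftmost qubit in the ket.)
1/√8|00⟩ - 1/√8|01⟩ + (-0.05552 - 0.6099i)|10⟩ + (0.05552 + 0.6099i)|11⟩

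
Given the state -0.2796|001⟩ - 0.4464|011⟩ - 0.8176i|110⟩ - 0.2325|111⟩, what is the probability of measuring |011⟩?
0.1993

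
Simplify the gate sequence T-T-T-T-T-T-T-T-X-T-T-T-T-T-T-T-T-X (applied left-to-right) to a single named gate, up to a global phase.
I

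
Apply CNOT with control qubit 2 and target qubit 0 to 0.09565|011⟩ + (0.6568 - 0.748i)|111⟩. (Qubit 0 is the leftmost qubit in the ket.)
(0.6568 - 0.748i)|011⟩ + 0.09565|111⟩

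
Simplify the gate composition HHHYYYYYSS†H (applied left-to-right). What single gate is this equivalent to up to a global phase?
Y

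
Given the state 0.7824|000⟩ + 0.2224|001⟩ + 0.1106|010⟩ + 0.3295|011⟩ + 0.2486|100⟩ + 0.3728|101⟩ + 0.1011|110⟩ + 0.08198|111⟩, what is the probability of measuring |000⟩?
0.6121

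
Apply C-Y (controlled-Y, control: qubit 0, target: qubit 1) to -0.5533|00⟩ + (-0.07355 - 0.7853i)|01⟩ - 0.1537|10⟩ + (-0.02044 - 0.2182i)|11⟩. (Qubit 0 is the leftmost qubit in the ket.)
-0.5533|00⟩ + (-0.07355 - 0.7853i)|01⟩ + (-0.2182 + 0.02044i)|10⟩ - 0.1537i|11⟩

C-Y leaves the control-|0⟩ kets |00⟩, |01⟩ unchanged and applies Y to qubit 1 on the control-|1⟩ pair (|10⟩, |11⟩).
Y = [[0, -i], [i, 0]].
With a = amp(|10⟩) = -0.1537 and b = amp(|11⟩) = (-0.02044 - 0.2182i):
new amp(|10⟩) = (-i)·b = (-0.2182 + 0.02044i)
new amp(|11⟩) = (i)·a = -0.1537i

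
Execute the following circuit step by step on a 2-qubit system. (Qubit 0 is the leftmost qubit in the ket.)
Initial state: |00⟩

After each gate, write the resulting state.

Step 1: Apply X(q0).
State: |10⟩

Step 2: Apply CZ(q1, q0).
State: |10⟩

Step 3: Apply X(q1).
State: |11⟩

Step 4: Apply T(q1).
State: (1/√2 + (1/√2)i)|11⟩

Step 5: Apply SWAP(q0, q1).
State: (1/√2 + (1/√2)i)|11⟩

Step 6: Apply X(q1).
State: (1/√2 + (1/√2)i)|10⟩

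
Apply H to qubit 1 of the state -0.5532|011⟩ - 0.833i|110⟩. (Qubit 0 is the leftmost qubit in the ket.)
-0.3912|001⟩ + 0.3912|011⟩ - 0.589i|100⟩ + 0.589i|110⟩

H on qubit 1 mixes each pair of kets that differ only in qubit 1: amplitudes (a, b) of (|…0…⟩, |…1…⟩) become ((a + b)/√2, (a − b)/√2). Kets absent from the input have amplitude 0.
(|001⟩, |011⟩): (a, b) = (0, -0.5532) → (-0.3912, 0.3912)
(|100⟩, |110⟩): (a, b) = (0, -0.833i) → (-0.589i, 0.589i)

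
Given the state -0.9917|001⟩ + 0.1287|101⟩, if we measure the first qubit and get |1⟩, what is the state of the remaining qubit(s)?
|01⟩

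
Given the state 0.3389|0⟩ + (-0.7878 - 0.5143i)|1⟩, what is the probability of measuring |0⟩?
0.1149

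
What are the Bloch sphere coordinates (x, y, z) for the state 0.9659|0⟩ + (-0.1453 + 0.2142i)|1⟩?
(-0.2807, 0.4138, 0.866)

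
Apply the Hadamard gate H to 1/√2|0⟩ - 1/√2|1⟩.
|1⟩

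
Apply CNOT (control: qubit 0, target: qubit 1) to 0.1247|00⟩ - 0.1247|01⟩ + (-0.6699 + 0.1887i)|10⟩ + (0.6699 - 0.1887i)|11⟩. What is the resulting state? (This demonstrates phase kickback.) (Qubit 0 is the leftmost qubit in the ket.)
0.1247|00⟩ - 0.1247|01⟩ + (0.6699 - 0.1887i)|10⟩ + (-0.6699 + 0.1887i)|11⟩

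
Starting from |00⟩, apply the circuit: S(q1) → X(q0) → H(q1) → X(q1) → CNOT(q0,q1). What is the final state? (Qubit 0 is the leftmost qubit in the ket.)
1/√2|10⟩ + 1/√2|11⟩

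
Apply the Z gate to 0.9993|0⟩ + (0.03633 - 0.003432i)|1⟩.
0.9993|0⟩ + (-0.03633 + 0.003432i)|1⟩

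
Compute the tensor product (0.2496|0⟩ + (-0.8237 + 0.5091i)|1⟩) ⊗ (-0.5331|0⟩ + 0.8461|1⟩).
-0.1331|00⟩ + 0.2112|01⟩ + (0.4391 - 0.2714i)|10⟩ + (-0.6969 + 0.4307i)|11⟩

amp(|b₁b₂…⟩) = product of the factor amplitudes for bits b₁, b₂, …; only kets whose every factor amplitude is nonzero survive.
|00⟩: (0.2496)(-0.5331) = -0.1331
|01⟩: (0.2496)(0.8461) = 0.2112
|10⟩: (-0.8237 + 0.5091i)(-0.5331) = (0.4391 - 0.2714i)
|11⟩: (-0.8237 + 0.5091i)(0.8461) = (-0.6969 + 0.4307i)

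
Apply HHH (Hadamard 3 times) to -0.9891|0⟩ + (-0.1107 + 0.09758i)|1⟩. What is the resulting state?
(-0.7777 + 0.069i)|0⟩ + (-0.6211 - 0.069i)|1⟩

H² = I, so H^3 = H: a single Hadamard. With (a, b) = (-0.9891, (-0.1107 + 0.09758i)), H gives ((a + b)/√2, (a − b)/√2) = ((-0.7777 + 0.069i), (-0.6211 - 0.069i)).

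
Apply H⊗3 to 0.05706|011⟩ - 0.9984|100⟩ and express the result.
-0.3328|000⟩ - 0.3732|001⟩ - 0.3732|010⟩ - 0.3328|011⟩ + 0.3732|100⟩ + 0.3328|101⟩ + 0.3328|110⟩ + 0.3732|111⟩

H⊗3 gives amp(|y⟩) = (1/2√2) Σ_x (−1)^(x·y) amp(|x⟩), where x·y is the number of positions in which both x and y have a 1.
|000⟩: (0.05706 - 0.9984)/(2√2) = -0.3328
|001⟩: (-0.05706 - 0.9984)/(2√2) = -0.3732
|010⟩: (-0.05706 - 0.9984)/(2√2) = -0.3732
|011⟩: (0.05706 - 0.9984)/(2√2) = -0.3328
|100⟩: (0.05706 + 0.9984)/(2√2) = 0.3732
|101⟩: (-0.05706 + 0.9984)/(2√2) = 0.3328
|110⟩: (-0.05706 + 0.9984)/(2√2) = 0.3328
|111⟩: (0.05706 + 0.9984)/(2√2) = 0.3732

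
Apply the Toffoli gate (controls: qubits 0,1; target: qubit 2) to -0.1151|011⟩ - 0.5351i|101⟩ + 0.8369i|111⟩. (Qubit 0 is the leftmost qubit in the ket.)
-0.1151|011⟩ - 0.5351i|101⟩ + 0.8369i|110⟩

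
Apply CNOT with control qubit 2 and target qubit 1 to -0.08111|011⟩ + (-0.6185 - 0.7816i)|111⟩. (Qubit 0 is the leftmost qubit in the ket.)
-0.08111|001⟩ + (-0.6185 - 0.7816i)|101⟩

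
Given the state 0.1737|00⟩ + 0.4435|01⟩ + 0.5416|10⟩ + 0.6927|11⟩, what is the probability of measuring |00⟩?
0.03017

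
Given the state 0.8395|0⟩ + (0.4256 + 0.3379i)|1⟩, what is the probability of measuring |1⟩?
0.2953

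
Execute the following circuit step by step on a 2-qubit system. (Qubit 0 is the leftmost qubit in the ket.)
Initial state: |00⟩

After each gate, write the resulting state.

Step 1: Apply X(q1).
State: |01⟩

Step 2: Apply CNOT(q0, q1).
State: |01⟩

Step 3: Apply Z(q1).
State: -|01⟩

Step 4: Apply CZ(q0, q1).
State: -|01⟩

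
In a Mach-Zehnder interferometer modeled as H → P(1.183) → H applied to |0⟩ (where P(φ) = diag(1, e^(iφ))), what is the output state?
(0.6891 + 0.4629i)|0⟩ + (0.3109 - 0.4629i)|1⟩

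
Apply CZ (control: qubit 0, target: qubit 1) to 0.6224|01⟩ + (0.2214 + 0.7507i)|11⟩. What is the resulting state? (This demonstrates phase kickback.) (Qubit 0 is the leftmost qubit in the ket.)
0.6224|01⟩ + (-0.2214 - 0.7507i)|11⟩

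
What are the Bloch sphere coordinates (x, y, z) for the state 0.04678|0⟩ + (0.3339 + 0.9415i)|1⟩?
(0.03124, 0.08809, -0.9957)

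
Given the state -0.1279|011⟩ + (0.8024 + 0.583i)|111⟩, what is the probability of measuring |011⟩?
0.01636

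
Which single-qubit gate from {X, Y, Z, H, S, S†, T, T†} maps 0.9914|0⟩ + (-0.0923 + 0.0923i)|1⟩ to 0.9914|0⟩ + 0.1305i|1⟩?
T†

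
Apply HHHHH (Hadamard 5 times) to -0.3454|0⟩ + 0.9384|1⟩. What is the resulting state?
0.4193|0⟩ - 0.9078|1⟩

H² = I, so H^5 = H: a single Hadamard. With (a, b) = (-0.3454, 0.9384), H gives ((a + b)/√2, (a − b)/√2) = (0.4193, -0.9078).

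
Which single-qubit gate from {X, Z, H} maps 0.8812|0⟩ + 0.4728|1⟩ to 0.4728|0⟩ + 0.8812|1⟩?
X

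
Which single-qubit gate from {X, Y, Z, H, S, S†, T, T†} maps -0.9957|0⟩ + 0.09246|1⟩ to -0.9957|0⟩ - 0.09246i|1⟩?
S†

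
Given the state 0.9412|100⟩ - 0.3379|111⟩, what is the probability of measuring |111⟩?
0.1142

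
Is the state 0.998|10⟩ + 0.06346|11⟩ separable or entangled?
Separable

Writing the state as a|00⟩ + b|01⟩ + c|10⟩ + d|11⟩, it is a product state iff ad − bc = 0.
Here (a, b, c, d) = (0, 0, 0.998, 0.06346): ad − bc = (0)(0.06346) − (0)(0.998) = 0, so the state is separable.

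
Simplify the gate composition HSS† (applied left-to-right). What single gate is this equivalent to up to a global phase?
H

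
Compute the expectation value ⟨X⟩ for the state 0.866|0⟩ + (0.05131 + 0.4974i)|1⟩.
0.08887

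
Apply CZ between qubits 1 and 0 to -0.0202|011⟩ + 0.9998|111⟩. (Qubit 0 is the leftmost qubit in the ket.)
-0.0202|011⟩ - 0.9998|111⟩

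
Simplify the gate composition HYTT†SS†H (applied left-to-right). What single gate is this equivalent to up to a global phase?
Y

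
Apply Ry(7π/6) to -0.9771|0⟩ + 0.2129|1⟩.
0.04725|0⟩ - 0.9989|1⟩

Ry(7π/6) = [[cos(θ/2), −sin(θ/2)], [sin(θ/2), cos(θ/2)]]; θ = 7π/6, cos(θ/2) ≈ -0.258819, sin(θ/2) ≈ 0.965926.
With a = amp(|0⟩) = -0.9771 and b = amp(|1⟩) = 0.2129:
new amp(|0⟩) = (-0.258819)·a + (-0.965926)·b = 0.04725
new amp(|1⟩) = (0.965926)·a + (-0.258819)·b = -0.9989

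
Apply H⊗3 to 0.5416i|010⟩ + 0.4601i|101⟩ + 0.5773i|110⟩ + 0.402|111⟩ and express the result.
(0.1421 + 0.5583i)|000⟩ + (-0.1421 + 0.2329i)|001⟩ + (-0.1421 - 0.2329i)|010⟩ + (0.1421 - 0.5583i)|011⟩ + (-0.1421 - 0.1753i)|100⟩ + (0.1421 + 0.15i)|101⟩ + (0.1421 - 0.15i)|110⟩ + (-0.1421 + 0.1753i)|111⟩

H⊗3 gives amp(|y⟩) = (1/2√2) Σ_x (−1)^(x·y) amp(|x⟩), where x·y is the number of positions in which both x and y have a 1.
|000⟩: (0.5416i + 0.4601i + 0.5773i + 0.402)/(2√2) = (0.1421 + 0.5583i)
|001⟩: (0.5416i - 0.4601i + 0.5773i - 0.402)/(2√2) = (-0.1421 + 0.2329i)
|010⟩: (-0.5416i + 0.4601i - 0.5773i - 0.402)/(2√2) = (-0.1421 - 0.2329i)
|011⟩: (-0.5416i - 0.4601i - 0.5773i + 0.402)/(2√2) = (0.1421 - 0.5583i)
|100⟩: (0.5416i - 0.4601i - 0.5773i - 0.402)/(2√2) = (-0.1421 - 0.1753i)
|101⟩: (0.5416i + 0.4601i - 0.5773i + 0.402)/(2√2) = (0.1421 + 0.15i)
|110⟩: (-0.5416i - 0.4601i + 0.5773i + 0.402)/(2√2) = (0.1421 - 0.15i)
|111⟩: (-0.5416i + 0.4601i + 0.5773i - 0.402)/(2√2) = (-0.1421 + 0.1753i)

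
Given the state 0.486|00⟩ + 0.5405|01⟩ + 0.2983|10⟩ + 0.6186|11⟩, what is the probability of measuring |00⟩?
0.2362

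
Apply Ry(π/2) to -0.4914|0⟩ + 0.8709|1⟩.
-0.9633|0⟩ + 0.2683|1⟩

Ry(π/2) = [[cos(θ/2), −sin(θ/2)], [sin(θ/2), cos(θ/2)]]; θ = π/2, cos(θ/2) ≈ 0.707107, sin(θ/2) ≈ 0.707107.
With a = amp(|0⟩) = -0.4914 and b = amp(|1⟩) = 0.8709:
new amp(|0⟩) = (0.707107)·a + (-0.707107)·b = -0.9633
new amp(|1⟩) = (0.707107)·a + (0.707107)·b = 0.2683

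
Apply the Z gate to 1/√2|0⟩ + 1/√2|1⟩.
1/√2|0⟩ - 1/√2|1⟩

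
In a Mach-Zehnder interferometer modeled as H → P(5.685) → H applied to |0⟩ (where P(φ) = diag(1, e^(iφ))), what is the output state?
(0.9132 - 0.2816i)|0⟩ + (0.08682 + 0.2816i)|1⟩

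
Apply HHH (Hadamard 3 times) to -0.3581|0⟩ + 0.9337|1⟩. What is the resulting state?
0.407|0⟩ - 0.9134|1⟩

H² = I, so H^3 = H: a single Hadamard. With (a, b) = (-0.3581, 0.9337), H gives ((a + b)/√2, (a − b)/√2) = (0.407, -0.9134).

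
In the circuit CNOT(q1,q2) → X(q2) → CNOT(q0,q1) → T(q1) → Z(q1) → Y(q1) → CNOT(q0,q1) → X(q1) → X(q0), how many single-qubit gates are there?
6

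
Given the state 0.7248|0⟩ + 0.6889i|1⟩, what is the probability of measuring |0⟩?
0.5253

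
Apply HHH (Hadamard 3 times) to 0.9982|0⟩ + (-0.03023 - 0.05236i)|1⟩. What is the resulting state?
(0.6845 - 0.03702i)|0⟩ + (0.7272 + 0.03702i)|1⟩

H² = I, so H^3 = H: a single Hadamard. With (a, b) = (0.9982, (-0.03023 - 0.05236i)), H gives ((a + b)/√2, (a − b)/√2) = ((0.6845 - 0.03702i), (0.7272 + 0.03702i)).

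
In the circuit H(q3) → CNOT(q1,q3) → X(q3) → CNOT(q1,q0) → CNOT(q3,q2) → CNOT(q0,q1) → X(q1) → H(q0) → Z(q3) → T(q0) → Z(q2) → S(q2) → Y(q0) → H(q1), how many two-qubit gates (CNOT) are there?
4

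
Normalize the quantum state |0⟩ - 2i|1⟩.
1/√5|0⟩ - 0.8944i|1⟩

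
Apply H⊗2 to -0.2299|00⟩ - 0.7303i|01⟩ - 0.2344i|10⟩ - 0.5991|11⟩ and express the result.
(-0.4145 - 0.4824i)|00⟩ + (0.1846 + 0.248i)|01⟩ + (0.1846 - 0.248i)|10⟩ + (-0.4145 + 0.4824i)|11⟩

H⊗2 gives amp(|y⟩) = (1/2) Σ_x (−1)^(x·y) amp(|x⟩), where x·y is the number of positions in which both x and y have a 1.
|00⟩: (-0.2299 - 0.7303i - 0.2344i - 0.5991)/2 = (-0.4145 - 0.4824i)
|01⟩: (-0.2299 + 0.7303i - 0.2344i + 0.5991)/2 = (0.1846 + 0.248i)
|10⟩: (-0.2299 - 0.7303i + 0.2344i + 0.5991)/2 = (0.1846 - 0.248i)
|11⟩: (-0.2299 + 0.7303i + 0.2344i - 0.5991)/2 = (-0.4145 + 0.4824i)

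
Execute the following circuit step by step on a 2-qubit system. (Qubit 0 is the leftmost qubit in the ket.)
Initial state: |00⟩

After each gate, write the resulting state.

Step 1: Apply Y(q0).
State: i|10⟩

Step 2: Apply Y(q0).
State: |00⟩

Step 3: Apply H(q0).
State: 1/√2|00⟩ + 1/√2|10⟩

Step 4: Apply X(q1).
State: 1/√2|01⟩ + 1/√2|11⟩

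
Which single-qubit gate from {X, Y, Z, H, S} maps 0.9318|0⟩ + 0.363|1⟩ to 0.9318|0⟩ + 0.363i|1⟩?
S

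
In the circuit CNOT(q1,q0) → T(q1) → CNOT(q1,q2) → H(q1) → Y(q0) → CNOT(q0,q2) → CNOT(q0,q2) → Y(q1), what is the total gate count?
8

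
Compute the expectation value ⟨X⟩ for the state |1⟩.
0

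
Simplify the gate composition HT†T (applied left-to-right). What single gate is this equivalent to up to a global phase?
H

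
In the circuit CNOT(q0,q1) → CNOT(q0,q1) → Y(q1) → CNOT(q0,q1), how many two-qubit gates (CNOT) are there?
3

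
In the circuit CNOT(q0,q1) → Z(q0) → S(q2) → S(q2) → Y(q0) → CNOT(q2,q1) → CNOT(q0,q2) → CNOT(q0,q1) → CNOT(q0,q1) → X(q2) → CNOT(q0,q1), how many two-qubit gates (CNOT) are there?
6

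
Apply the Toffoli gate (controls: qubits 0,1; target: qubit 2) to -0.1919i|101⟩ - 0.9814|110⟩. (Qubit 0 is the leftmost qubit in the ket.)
-0.1919i|101⟩ - 0.9814|111⟩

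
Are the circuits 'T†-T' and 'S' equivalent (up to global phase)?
No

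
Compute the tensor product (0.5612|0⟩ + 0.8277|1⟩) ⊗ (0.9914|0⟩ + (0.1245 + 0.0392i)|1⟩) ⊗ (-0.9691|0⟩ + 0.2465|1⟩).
-0.5392|000⟩ + 0.1371|001⟩ + (-0.06771 - 0.02132i)|010⟩ + (0.01722 + 0.005423i)|011⟩ - 0.7952|100⟩ + 0.2023|101⟩ + (-0.09986 - 0.03144i)|110⟩ + (0.0254 + 0.007998i)|111⟩

amp(|b₁b₂…⟩) = product of the factor amplitudes for bits b₁, b₂, …; only kets whose every factor amplitude is nonzero survive.
|000⟩: (0.5612)(0.9914)(-0.9691) = -0.5392
|001⟩: (0.5612)(0.9914)(0.2465) = 0.1371
|010⟩: (0.5612)(0.1245 + 0.0392i)(-0.9691) = (-0.06771 - 0.02132i)
|011⟩: (0.5612)(0.1245 + 0.0392i)(0.2465) = (0.01722 + 0.005423i)
|100⟩: (0.8277)(0.9914)(-0.9691) = -0.7952
|101⟩: (0.8277)(0.9914)(0.2465) = 0.2023
|110⟩: (0.8277)(0.1245 + 0.0392i)(-0.9691) = (-0.09986 - 0.03144i)
|111⟩: (0.8277)(0.1245 + 0.0392i)(0.2465) = (0.0254 + 0.007998i)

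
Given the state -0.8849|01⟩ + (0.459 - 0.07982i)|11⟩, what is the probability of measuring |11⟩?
0.2171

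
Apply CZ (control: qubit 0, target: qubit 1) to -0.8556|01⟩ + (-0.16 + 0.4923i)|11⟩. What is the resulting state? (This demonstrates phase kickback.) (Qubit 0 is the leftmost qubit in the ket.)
-0.8556|01⟩ + (0.16 - 0.4923i)|11⟩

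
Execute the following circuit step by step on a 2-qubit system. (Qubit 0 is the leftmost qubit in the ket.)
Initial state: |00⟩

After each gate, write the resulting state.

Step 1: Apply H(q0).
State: 1/√2|00⟩ + 1/√2|10⟩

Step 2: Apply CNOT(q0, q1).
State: 1/√2|00⟩ + 1/√2|11⟩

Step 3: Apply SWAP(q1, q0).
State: 1/√2|00⟩ + 1/√2|11⟩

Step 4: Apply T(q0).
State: 1/√2|00⟩ + (1/2 + (1/2)i)|11⟩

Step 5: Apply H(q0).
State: 1/2|00⟩ + (1/√8 + (1/√8)i)|01⟩ + 1/2|10⟩ + (-1/√8 - (1/√8)i)|11⟩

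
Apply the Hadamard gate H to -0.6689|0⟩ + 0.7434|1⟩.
0.05268|0⟩ - 0.9986|1⟩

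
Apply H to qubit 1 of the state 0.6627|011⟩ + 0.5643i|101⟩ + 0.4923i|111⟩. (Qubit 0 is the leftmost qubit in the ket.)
0.4686|001⟩ - 0.4686|011⟩ + 0.7471i|101⟩ + 0.05091i|111⟩

H on qubit 1 mixes each pair of kets that differ only in qubit 1: amplitudes (a, b) of (|…0…⟩, |…1…⟩) become ((a + b)/√2, (a − b)/√2). Kets absent from the input have amplitude 0.
(|001⟩, |011⟩): (a, b) = (0, 0.6627) → (0.4686, -0.4686)
(|101⟩, |111⟩): (a, b) = (0.5643i, 0.4923i) → (0.7471i, 0.05091i)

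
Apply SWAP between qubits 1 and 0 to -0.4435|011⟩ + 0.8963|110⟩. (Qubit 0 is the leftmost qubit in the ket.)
-0.4435|101⟩ + 0.8963|110⟩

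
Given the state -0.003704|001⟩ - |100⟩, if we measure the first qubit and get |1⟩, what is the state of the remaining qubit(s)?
-|00⟩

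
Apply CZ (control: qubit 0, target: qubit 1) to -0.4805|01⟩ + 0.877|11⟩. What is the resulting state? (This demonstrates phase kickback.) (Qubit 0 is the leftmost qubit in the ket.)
-0.4805|01⟩ - 0.877|11⟩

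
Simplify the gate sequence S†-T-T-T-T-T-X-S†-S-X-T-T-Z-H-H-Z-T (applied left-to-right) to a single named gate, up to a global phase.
S†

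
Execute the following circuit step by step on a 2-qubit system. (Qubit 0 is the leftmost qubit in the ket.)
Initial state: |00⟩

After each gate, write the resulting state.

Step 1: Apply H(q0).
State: 1/√2|00⟩ + 1/√2|10⟩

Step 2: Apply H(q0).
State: |00⟩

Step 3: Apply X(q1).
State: |01⟩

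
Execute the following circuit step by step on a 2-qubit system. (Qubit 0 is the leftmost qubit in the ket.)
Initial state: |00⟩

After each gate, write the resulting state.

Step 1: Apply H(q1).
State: 1/√2|00⟩ + 1/√2|01⟩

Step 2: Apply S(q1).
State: 1/√2|00⟩ + (1/√2)i|01⟩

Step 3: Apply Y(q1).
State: 1/√2|00⟩ + (1/√2)i|01⟩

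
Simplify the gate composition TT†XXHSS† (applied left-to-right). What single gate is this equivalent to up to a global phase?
H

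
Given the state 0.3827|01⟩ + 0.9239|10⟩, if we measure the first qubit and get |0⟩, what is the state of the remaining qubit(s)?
|1⟩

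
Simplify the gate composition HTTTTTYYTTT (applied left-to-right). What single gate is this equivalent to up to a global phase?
H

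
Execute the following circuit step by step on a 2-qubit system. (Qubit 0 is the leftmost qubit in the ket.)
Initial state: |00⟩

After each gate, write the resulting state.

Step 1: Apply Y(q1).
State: i|01⟩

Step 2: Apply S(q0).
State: i|01⟩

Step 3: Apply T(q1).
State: (-1/√2 + (1/√2)i)|01⟩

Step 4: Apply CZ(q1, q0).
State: (-1/√2 + (1/√2)i)|01⟩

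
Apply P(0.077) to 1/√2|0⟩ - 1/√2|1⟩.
1/√2|0⟩ + (-0.705 - 0.05439i)|1⟩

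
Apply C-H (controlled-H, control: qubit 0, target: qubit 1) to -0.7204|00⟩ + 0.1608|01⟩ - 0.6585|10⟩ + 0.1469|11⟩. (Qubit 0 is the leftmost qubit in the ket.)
-0.7204|00⟩ + 0.1608|01⟩ - 0.3618|10⟩ - 0.5695|11⟩

C-H leaves the control-|0⟩ kets |00⟩, |01⟩ unchanged and applies H to qubit 1 on the control-|1⟩ pair (|10⟩, |11⟩).
H = [[1/√2, 1/√2], [1/√2, -1/√2]].
With a = amp(|10⟩) = -0.6585 and b = amp(|11⟩) = 0.1469:
new amp(|10⟩) = (1/√2)·a + (1/√2)·b = -0.3618
new amp(|11⟩) = (1/√2)·a + (-1/√2)·b = -0.5695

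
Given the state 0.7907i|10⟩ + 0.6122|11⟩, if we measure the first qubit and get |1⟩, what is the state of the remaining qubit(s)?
0.7907i|0⟩ + 0.6122|1⟩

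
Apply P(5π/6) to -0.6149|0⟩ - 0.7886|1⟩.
-0.6149|0⟩ + (0.6829 - 0.3943i)|1⟩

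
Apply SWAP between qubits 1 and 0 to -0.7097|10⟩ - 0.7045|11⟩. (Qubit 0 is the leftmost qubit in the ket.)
-0.7097|01⟩ - 0.7045|11⟩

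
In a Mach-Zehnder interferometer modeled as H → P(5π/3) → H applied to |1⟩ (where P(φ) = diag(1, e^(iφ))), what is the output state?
(0.25 + 0.433i)|0⟩ + (0.75 - 0.433i)|1⟩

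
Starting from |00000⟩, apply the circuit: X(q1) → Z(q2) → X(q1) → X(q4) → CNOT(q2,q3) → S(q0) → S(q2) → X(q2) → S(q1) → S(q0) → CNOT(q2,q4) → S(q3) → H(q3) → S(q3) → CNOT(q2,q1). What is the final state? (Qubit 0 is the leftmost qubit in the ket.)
1/√2|01100⟩ + (1/√2)i|01110⟩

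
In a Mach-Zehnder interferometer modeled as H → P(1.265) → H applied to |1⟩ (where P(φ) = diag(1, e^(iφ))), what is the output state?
(0.3495 - 0.4768i)|0⟩ + (0.6505 + 0.4768i)|1⟩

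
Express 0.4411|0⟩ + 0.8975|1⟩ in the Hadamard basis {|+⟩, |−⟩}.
0.9465|+⟩ - 0.3227|−⟩

With |ψ⟩ = α|0⟩ + β|1⟩, the Hadamard-basis coefficients are ⟨+|ψ⟩ = (α + β)/√2 and ⟨−|ψ⟩ = (α − β)/√2.
Here α = 0.4411, β = 0.8975: (α + β)/√2 = 0.9465, (α − β)/√2 = -0.3227.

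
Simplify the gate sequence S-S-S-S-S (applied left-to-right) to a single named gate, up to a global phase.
S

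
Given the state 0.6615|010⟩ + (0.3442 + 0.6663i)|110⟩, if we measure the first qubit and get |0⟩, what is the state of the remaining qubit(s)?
|10⟩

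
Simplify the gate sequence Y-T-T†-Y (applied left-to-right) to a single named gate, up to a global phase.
I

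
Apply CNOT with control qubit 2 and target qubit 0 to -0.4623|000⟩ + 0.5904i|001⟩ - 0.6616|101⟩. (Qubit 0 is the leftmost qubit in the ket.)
-0.4623|000⟩ - 0.6616|001⟩ + 0.5904i|101⟩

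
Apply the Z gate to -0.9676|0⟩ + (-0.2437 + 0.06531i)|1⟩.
-0.9676|0⟩ + (0.2437 - 0.06531i)|1⟩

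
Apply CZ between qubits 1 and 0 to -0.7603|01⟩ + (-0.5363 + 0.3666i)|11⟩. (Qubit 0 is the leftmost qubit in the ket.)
-0.7603|01⟩ + (0.5363 - 0.3666i)|11⟩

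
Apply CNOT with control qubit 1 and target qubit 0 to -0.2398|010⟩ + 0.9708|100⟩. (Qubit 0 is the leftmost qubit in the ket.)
0.9708|100⟩ - 0.2398|110⟩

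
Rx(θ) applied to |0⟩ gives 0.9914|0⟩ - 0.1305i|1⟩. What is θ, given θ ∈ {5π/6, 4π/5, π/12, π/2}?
π/12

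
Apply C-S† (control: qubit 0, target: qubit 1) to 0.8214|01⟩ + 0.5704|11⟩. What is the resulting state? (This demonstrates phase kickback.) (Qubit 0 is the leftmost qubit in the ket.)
0.8214|01⟩ - 0.5704i|11⟩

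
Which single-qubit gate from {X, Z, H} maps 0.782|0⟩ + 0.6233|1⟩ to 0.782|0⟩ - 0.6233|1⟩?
Z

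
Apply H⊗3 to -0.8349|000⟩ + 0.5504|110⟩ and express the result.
-0.1006|000⟩ - 0.1006|001⟩ - 0.4898|010⟩ - 0.4898|011⟩ - 0.4898|100⟩ - 0.4898|101⟩ - 0.1006|110⟩ - 0.1006|111⟩

H⊗3 gives amp(|y⟩) = (1/2√2) Σ_x (−1)^(x·y) amp(|x⟩), where x·y is the number of positions in which both x and y have a 1.
|000⟩: (-0.8349 + 0.5504)/(2√2) = -0.1006
|001⟩: (-0.8349 + 0.5504)/(2√2) = -0.1006
|010⟩: (-0.8349 - 0.5504)/(2√2) = -0.4898
|011⟩: (-0.8349 - 0.5504)/(2√2) = -0.4898
|100⟩: (-0.8349 - 0.5504)/(2√2) = -0.4898
|101⟩: (-0.8349 - 0.5504)/(2√2) = -0.4898
|110⟩: (-0.8349 + 0.5504)/(2√2) = -0.1006
|111⟩: (-0.8349 + 0.5504)/(2√2) = -0.1006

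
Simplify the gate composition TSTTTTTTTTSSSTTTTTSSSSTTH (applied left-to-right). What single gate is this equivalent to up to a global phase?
H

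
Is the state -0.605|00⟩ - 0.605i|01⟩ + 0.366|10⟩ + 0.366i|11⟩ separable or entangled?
Separable

Writing the state as a|00⟩ + b|01⟩ + c|10⟩ + d|11⟩, it is a product state iff ad − bc = 0.
Here (a, b, c, d) = (-0.605, -0.605i, 0.366, 0.366i): ad − bc = (-0.605)(0.366i) − (-0.605i)(0.366) = 0, so the state is separable.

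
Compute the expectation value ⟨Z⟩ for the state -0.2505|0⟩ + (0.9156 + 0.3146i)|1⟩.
-0.8745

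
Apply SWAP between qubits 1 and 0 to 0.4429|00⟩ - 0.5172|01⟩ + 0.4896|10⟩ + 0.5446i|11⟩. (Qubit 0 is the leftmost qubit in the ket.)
0.4429|00⟩ + 0.4896|01⟩ - 0.5172|10⟩ + 0.5446i|11⟩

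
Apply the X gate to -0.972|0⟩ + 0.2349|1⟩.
0.2349|0⟩ - 0.972|1⟩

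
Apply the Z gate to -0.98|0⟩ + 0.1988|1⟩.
-0.98|0⟩ - 0.1988|1⟩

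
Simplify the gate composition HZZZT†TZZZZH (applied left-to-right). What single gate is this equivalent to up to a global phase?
X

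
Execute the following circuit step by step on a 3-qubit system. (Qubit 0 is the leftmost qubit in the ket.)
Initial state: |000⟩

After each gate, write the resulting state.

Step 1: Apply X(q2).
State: |001⟩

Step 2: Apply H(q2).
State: 1/√2|000⟩ - 1/√2|001⟩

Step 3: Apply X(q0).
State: 1/√2|100⟩ - 1/√2|101⟩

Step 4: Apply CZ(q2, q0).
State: 1/√2|100⟩ + 1/√2|101⟩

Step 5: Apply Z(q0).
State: -1/√2|100⟩ - 1/√2|101⟩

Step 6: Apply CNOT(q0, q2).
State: -1/√2|100⟩ - 1/√2|101⟩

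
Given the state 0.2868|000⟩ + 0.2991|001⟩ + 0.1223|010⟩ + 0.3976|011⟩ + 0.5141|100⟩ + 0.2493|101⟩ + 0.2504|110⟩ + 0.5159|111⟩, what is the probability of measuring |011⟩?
0.1581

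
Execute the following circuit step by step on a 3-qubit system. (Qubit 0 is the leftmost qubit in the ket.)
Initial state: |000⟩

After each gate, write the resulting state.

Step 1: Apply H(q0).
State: 1/√2|000⟩ + 1/√2|100⟩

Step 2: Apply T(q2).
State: 1/√2|000⟩ + 1/√2|100⟩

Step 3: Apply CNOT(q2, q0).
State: 1/√2|000⟩ + 1/√2|100⟩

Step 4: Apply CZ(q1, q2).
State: 1/√2|000⟩ + 1/√2|100⟩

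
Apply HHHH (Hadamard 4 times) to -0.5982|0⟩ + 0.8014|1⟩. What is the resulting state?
-0.5982|0⟩ + 0.8014|1⟩

H² = I, so an even number of Hadamards cancels: H^4 = I and the state is unchanged.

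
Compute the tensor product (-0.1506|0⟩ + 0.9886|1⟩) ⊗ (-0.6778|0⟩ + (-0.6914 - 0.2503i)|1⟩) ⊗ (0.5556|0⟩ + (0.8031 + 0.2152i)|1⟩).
0.05671|000⟩ + (0.08198 + 0.02197i)|001⟩ + (0.05785 + 0.02094i)|010⟩ + (0.07551 + 0.05268i)|011⟩ - 0.3723|100⟩ + (-0.5381 - 0.1442i)|101⟩ + (-0.3798 - 0.1375i)|110⟩ + (-0.4957 - 0.3458i)|111⟩

amp(|b₁b₂…⟩) = product of the factor amplitudes for bits b₁, b₂, …; only kets whose every factor amplitude is nonzero survive.
|000⟩: (-0.1506)(-0.6778)(0.5556) = 0.05671
|001⟩: (-0.1506)(-0.6778)(0.8031 + 0.2152i) = (0.08198 + 0.02197i)
|010⟩: (-0.1506)(-0.6914 - 0.2503i)(0.5556) = (0.05785 + 0.02094i)
|011⟩: (-0.1506)(-0.6914 - 0.2503i)(0.8031 + 0.2152i) = (0.07551 + 0.05268i)
|100⟩: (0.9886)(-0.6778)(0.5556) = -0.3723
|101⟩: (0.9886)(-0.6778)(0.8031 + 0.2152i) = (-0.5381 - 0.1442i)
|110⟩: (0.9886)(-0.6914 - 0.2503i)(0.5556) = (-0.3798 - 0.1375i)
|111⟩: (0.9886)(-0.6914 - 0.2503i)(0.8031 + 0.2152i) = (-0.4957 - 0.3458i)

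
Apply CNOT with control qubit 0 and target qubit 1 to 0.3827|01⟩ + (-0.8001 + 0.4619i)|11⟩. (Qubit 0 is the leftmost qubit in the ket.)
0.3827|01⟩ + (-0.8001 + 0.4619i)|10⟩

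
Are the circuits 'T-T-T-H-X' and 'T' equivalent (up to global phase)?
No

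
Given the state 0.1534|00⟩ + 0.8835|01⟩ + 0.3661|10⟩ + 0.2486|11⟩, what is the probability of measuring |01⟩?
0.7806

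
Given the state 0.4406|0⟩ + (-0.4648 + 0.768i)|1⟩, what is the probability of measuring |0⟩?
0.1941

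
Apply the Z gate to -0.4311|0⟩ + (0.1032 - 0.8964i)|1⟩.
-0.4311|0⟩ + (-0.1032 + 0.8964i)|1⟩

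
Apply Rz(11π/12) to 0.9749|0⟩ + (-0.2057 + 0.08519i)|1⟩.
(0.1272 - 0.9666i)|0⟩ + (-0.1113 - 0.1928i)|1⟩

Rz(11π/12) = [[e^(−iθ/2), 0], [0, e^(iθ/2)]] with e^(±iθ/2) = cos(θ/2) ± i·sin(θ/2); θ = 11π/12, cos(θ/2) ≈ 0.130526, sin(θ/2) ≈ 0.991445.
With a = amp(|0⟩) = 0.9749 and b = amp(|1⟩) = (-0.2057 + 0.08519i):
new amp(|0⟩) = (0.130526 - 0.991445i)·a = (0.1272 - 0.9666i)
new amp(|1⟩) = (0.130526 + 0.991445i)·b = (-0.1113 - 0.1928i)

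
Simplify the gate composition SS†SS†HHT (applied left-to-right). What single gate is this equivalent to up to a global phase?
T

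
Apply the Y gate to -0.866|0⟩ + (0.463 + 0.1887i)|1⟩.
(0.1887 - 0.463i)|0⟩ - 0.866i|1⟩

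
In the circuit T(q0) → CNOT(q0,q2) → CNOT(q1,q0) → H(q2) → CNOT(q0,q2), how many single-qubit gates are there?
2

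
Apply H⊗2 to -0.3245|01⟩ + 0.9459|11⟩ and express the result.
0.3107|00⟩ - 0.3107|01⟩ - 0.6352|10⟩ + 0.6352|11⟩

H⊗2 gives amp(|y⟩) = (1/2) Σ_x (−1)^(x·y) amp(|x⟩), where x·y is the number of positions in which both x and y have a 1.
|00⟩: (-0.3245 + 0.9459)/2 = 0.3107
|01⟩: (0.3245 - 0.9459)/2 = -0.3107
|10⟩: (-0.3245 - 0.9459)/2 = -0.6352
|11⟩: (0.3245 + 0.9459)/2 = 0.6352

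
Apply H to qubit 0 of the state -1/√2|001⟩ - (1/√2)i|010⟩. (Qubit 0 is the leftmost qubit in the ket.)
-1/2|001⟩ - (1/2)i|010⟩ - 1/2|101⟩ - (1/2)i|110⟩

H on qubit 0 mixes each pair of kets that differ only in qubit 0: amplitudes (a, b) of (|…0…⟩, |…1…⟩) become ((a + b)/√2, (a − b)/√2). Kets absent from the input have amplitude 0.
(|001⟩, |101⟩): (a, b) = (-1/√2, 0) → (-1/2, -1/2)
(|010⟩, |110⟩): (a, b) = (-(1/√2)i, 0) → (-(1/2)i, -(1/2)i)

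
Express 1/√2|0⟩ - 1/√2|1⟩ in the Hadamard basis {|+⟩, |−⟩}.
|−⟩

With |ψ⟩ = α|0⟩ + β|1⟩, the Hadamard-basis coefficients are ⟨+|ψ⟩ = (α + β)/√2 and ⟨−|ψ⟩ = (α − β)/√2.
Here α = 1/√2, β = -1/√2: (α + β)/√2 = 0, (α − β)/√2 = 1.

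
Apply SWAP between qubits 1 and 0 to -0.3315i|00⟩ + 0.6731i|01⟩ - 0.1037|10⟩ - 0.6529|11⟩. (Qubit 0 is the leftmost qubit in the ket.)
-0.3315i|00⟩ - 0.1037|01⟩ + 0.6731i|10⟩ - 0.6529|11⟩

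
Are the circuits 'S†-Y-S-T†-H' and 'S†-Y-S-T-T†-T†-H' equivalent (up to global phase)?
Yes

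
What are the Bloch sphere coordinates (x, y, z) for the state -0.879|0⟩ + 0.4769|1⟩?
(-0.8384, 0, 0.5452)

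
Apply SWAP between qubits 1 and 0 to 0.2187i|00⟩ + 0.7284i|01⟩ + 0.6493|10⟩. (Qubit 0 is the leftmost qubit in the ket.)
0.2187i|00⟩ + 0.6493|01⟩ + 0.7284i|10⟩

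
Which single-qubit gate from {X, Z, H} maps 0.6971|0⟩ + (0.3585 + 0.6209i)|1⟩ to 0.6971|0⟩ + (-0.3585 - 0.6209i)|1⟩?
Z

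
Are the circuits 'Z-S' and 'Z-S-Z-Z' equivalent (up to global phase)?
Yes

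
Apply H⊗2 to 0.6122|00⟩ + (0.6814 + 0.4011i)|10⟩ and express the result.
(0.6468 + 0.2006i)|00⟩ + (0.6468 + 0.2006i)|01⟩ + (-0.0346 - 0.2006i)|10⟩ + (-0.0346 - 0.2006i)|11⟩

H⊗2 gives amp(|y⟩) = (1/2) Σ_x (−1)^(x·y) amp(|x⟩), where x·y is the number of positions in which both x and y have a 1.
|00⟩: (0.6122 + (0.6814 + 0.4011i))/2 = (0.6468 + 0.2006i)
|01⟩: (0.6122 + (0.6814 + 0.4011i))/2 = (0.6468 + 0.2006i)
|10⟩: (0.6122 - (0.6814 + 0.4011i))/2 = (-0.0346 - 0.2006i)
|11⟩: (0.6122 - (0.6814 + 0.4011i))/2 = (-0.0346 - 0.2006i)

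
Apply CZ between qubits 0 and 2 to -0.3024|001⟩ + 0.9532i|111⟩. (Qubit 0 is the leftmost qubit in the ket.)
-0.3024|001⟩ - 0.9532i|111⟩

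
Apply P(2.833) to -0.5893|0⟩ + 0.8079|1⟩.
-0.5893|0⟩ + (-0.7697 + 0.2454i)|1⟩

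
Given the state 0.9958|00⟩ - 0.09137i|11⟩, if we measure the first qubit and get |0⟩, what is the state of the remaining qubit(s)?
|0⟩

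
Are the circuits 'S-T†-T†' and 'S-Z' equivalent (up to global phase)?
No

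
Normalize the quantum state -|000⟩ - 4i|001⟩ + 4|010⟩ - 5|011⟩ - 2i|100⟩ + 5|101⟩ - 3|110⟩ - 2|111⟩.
-0.1|000⟩ - 0.4i|001⟩ + 0.4|010⟩ - 1/2|011⟩ - 0.2i|100⟩ + 1/2|101⟩ - 0.3|110⟩ - 0.2|111⟩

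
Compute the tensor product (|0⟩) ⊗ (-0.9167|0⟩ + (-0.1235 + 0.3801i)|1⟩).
-0.9167|00⟩ + (-0.1235 + 0.3801i)|01⟩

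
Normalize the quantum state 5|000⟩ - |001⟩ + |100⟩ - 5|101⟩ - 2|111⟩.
0.6682|000⟩ - 0.1336|001⟩ + 0.1336|100⟩ - 0.6682|101⟩ - 0.2673|111⟩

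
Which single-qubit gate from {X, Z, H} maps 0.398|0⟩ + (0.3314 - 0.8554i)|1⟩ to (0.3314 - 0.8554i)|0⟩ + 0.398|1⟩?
X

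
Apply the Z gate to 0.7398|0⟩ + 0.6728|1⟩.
0.7398|0⟩ - 0.6728|1⟩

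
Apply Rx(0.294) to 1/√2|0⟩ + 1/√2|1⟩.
(0.6995 - 0.1036i)|0⟩ + (0.6995 - 0.1036i)|1⟩

Rx(0.294) = [[cos(θ/2), −i·sin(θ/2)], [−i·sin(θ/2), cos(θ/2)]]; θ = 0.294, cos(θ/2) ≈ 0.989215, sin(θ/2) ≈ 0.146471.
With a = amp(|0⟩) = 1/√2 and b = amp(|1⟩) = 1/√2:
new amp(|0⟩) = (0.989215)·a + (-0.146471i)·b = (0.6995 - 0.1036i)
new amp(|1⟩) = (-0.146471i)·a + (0.989215)·b = (0.6995 - 0.1036i)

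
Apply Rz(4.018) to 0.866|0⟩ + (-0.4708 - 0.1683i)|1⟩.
(-0.3675 - 0.7842i)|0⟩ + (0.3522 - 0.3549i)|1⟩

Rz(4.018) = [[e^(−iθ/2), 0], [0, e^(iθ/2)]] with e^(±iθ/2) = cos(θ/2) ± i·sin(θ/2); θ = 4.018, cos(θ/2) ≈ -0.424314, sin(θ/2) ≈ 0.905515.
With a = amp(|0⟩) = 0.866 and b = amp(|1⟩) = (-0.4708 - 0.1683i):
new amp(|0⟩) = (-0.424314 - 0.905515i)·a = (-0.3675 - 0.7842i)
new amp(|1⟩) = (-0.424314 + 0.905515i)·b = (0.3522 - 0.3549i)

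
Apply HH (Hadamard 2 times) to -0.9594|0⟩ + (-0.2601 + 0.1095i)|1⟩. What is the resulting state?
-0.9594|0⟩ + (-0.2601 + 0.1095i)|1⟩

H² = I, so an even number of Hadamards cancels: H^2 = I and the state is unchanged.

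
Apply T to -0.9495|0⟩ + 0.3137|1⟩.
-0.9495|0⟩ + (0.2218 + 0.2218i)|1⟩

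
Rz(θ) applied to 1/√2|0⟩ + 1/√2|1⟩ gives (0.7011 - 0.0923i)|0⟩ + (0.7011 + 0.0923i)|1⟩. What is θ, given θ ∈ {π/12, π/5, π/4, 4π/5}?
π/12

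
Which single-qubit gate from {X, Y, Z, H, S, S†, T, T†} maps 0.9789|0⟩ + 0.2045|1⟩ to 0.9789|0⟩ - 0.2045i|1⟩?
S†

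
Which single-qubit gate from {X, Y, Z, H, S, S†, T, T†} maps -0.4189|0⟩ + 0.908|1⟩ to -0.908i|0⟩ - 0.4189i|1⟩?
Y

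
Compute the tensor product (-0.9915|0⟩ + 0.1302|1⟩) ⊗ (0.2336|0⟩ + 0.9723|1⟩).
-0.2316|00⟩ - 0.964|01⟩ + 0.03041|10⟩ + 0.1266|11⟩

amp(|b₁b₂…⟩) = product of the factor amplitudes for bits b₁, b₂, …; only kets whose every factor amplitude is nonzero survive.
|00⟩: (-0.9915)(0.2336) = -0.2316
|01⟩: (-0.9915)(0.9723) = -0.964
|10⟩: (0.1302)(0.2336) = 0.03041
|11⟩: (0.1302)(0.9723) = 0.1266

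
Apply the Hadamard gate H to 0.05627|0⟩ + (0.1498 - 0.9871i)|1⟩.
(0.1457 - 0.698i)|0⟩ + (-0.06614 + 0.698i)|1⟩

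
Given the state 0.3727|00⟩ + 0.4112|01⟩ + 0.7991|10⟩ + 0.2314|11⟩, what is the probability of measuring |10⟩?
0.6386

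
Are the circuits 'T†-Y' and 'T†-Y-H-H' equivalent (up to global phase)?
Yes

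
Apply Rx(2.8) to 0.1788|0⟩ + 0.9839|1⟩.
(0.03039 - 0.9696i)|0⟩ + (0.1672 - 0.1762i)|1⟩

Rx(2.8) = [[cos(θ/2), −i·sin(θ/2)], [−i·sin(θ/2), cos(θ/2)]]; θ = 2.8, cos(θ/2) ≈ 0.169967, sin(θ/2) ≈ 0.98545.
With a = amp(|0⟩) = 0.1788 and b = amp(|1⟩) = 0.9839:
new amp(|0⟩) = (0.169967)·a + (-0.98545i)·b = (0.03039 - 0.9696i)
new amp(|1⟩) = (-0.98545i)·a + (0.169967)·b = (0.1672 - 0.1762i)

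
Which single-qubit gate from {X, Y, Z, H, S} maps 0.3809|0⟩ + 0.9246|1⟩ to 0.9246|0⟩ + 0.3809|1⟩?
X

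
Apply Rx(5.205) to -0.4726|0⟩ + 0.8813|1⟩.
(0.4056 - 0.4524i)|0⟩ + (-0.7563 + 0.2426i)|1⟩

Rx(5.205) = [[cos(θ/2), −i·sin(θ/2)], [−i·sin(θ/2), cos(θ/2)]]; θ = 5.205, cos(θ/2) ≈ -0.858175, sin(θ/2) ≈ 0.513358.
With a = amp(|0⟩) = -0.4726 and b = amp(|1⟩) = 0.8813:
new amp(|0⟩) = (-0.858175)·a + (-0.513358i)·b = (0.4056 - 0.4524i)
new amp(|1⟩) = (-0.513358i)·a + (-0.858175)·b = (-0.7563 + 0.2426i)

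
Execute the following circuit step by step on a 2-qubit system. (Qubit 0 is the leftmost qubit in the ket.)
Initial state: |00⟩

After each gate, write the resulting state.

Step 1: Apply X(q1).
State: |01⟩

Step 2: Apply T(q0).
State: |01⟩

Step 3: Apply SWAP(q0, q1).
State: |10⟩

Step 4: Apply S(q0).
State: i|10⟩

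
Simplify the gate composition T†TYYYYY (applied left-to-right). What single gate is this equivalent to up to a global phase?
Y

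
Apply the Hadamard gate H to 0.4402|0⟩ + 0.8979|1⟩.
0.9462|0⟩ - 0.3236|1⟩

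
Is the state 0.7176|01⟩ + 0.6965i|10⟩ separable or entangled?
Entangled

Writing the state as a|00⟩ + b|01⟩ + c|10⟩ + d|11⟩, it is a product state iff ad − bc = 0.
Here (a, b, c, d) = (0, 0.7176, 0.6965i, 0): ad − bc = (0)(0) − (0.7176)(0.6965i) = -0.4998i ≠ 0, so the state is entangled.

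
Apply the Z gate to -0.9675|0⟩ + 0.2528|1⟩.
-0.9675|0⟩ - 0.2528|1⟩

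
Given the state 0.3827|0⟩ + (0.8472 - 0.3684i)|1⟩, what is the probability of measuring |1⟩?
0.8535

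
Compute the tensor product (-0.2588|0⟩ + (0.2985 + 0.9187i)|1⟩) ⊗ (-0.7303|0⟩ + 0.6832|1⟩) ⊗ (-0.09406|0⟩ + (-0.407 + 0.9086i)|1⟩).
-0.01778|000⟩ + (-0.07692 + 0.1717i)|001⟩ + 0.01663|010⟩ + (0.07196 - 0.1607i)|011⟩ + (0.0205 + 0.06311i)|100⟩ + (0.6983 + 0.075i)|101⟩ + (-0.01918 - 0.05904i)|110⟩ + (-0.6533 - 0.07016i)|111⟩

amp(|b₁b₂…⟩) = product of the factor amplitudes for bits b₁, b₂, …; only kets whose every factor amplitude is nonzero survive.
|000⟩: (-0.2588)(-0.7303)(-0.09406) = -0.01778
|001⟩: (-0.2588)(-0.7303)(-0.407 + 0.9086i) = (-0.07692 + 0.1717i)
|010⟩: (-0.2588)(0.6832)(-0.09406) = 0.01663
|011⟩: (-0.2588)(0.6832)(-0.407 + 0.9086i) = (0.07196 - 0.1607i)
|100⟩: (0.2985 + 0.9187i)(-0.7303)(-0.09406) = (0.0205 + 0.06311i)
|101⟩: (0.2985 + 0.9187i)(-0.7303)(-0.407 + 0.9086i) = (0.6983 + 0.075i)
|110⟩: (0.2985 + 0.9187i)(0.6832)(-0.09406) = (-0.01918 - 0.05904i)
|111⟩: (0.2985 + 0.9187i)(0.6832)(-0.407 + 0.9086i) = (-0.6533 - 0.07016i)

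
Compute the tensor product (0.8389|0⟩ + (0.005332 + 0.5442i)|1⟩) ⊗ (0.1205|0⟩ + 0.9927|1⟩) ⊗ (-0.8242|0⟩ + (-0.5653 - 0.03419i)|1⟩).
-0.08332|000⟩ + (-0.05714 - 0.003456i)|001⟩ - 0.6864|010⟩ + (-0.4708 - 0.02847i)|011⟩ + (-0.0005296 - 0.05405i)|100⟩ + (0.001879 - 0.03709i)|101⟩ + (-0.004363 - 0.4453i)|110⟩ + (0.01548 - 0.3056i)|111⟩

amp(|b₁b₂…⟩) = product of the factor amplitudes for bits b₁, b₂, …; only kets whose every factor amplitude is nonzero survive.
|000⟩: (0.8389)(0.1205)(-0.8242) = -0.08332
|001⟩: (0.8389)(0.1205)(-0.5653 - 0.03419i) = (-0.05714 - 0.003456i)
|010⟩: (0.8389)(0.9927)(-0.8242) = -0.6864
|011⟩: (0.8389)(0.9927)(-0.5653 - 0.03419i) = (-0.4708 - 0.02847i)
|100⟩: (0.005332 + 0.5442i)(0.1205)(-0.8242) = (-0.0005296 - 0.05405i)
|101⟩: (0.005332 + 0.5442i)(0.1205)(-0.5653 - 0.03419i) = (0.001879 - 0.03709i)
|110⟩: (0.005332 + 0.5442i)(0.9927)(-0.8242) = (-0.004363 - 0.4453i)
|111⟩: (0.005332 + 0.5442i)(0.9927)(-0.5653 - 0.03419i) = (0.01548 - 0.3056i)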